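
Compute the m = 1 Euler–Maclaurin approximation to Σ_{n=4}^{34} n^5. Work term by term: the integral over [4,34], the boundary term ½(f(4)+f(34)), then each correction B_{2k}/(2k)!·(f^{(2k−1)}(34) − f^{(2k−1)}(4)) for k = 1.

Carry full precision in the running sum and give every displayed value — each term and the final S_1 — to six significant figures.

∫_4^34 x^5 dx evaluates to 2.57467e+08.
½[f(4) + f(34)] = ½[1024.00 + 4.54354e+07] = 2.27182e+07.
So far: 2.80185e+08.
Correction k=1: B_{2}/2! · (f^{(1)}(34) − f^{(1)}(4)) = 1/12 · (6.68168e+06 − 1280.00) = 556700.

S_1 ≈ 2.80742e+08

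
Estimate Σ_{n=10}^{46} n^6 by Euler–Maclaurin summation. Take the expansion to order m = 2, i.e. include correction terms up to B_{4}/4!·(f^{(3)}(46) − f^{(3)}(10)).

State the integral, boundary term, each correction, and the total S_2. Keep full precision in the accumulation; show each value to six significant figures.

∫_10^46 x^6 dx evaluates to 6.22582e+10.
Boundary: ½(f(10) + f(46)) = ½(1.00000e+06 + 9.47430e+09) = 4.73765e+09.
Running total after boundary: 6.69959e+10.
k=1: B_{2}/(2)! × [f^{(1)}(46) − f^{(1)}(10)] = 1/12 × (1.23578e+09 − 600000) = 1.02931e+08.
Running total after k=1: 6.70988e+10.
k=2: B_{4}/(4)! × [f^{(3)}(46) − f^{(3)}(10)] = −1/720 × (1.16803e+07 − 120000) = -16056.0.

S_2 ≈ 6.70988e+10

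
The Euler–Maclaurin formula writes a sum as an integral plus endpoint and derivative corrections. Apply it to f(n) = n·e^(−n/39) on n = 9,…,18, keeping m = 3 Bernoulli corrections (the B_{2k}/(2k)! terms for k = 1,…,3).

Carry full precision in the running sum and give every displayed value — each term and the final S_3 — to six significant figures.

∫_9^18 x·e^(−x/39) dx evaluates to 85.0370.
Boundary: ½(f(9) + f(18)) = ½(7.14530 + 11.3456) = 9.24547.
Integral + boundary = 94.2825.
Order-1 term: 1/12 · (0.339399 − 0.610710) = -0.0226092.
After k=1: 94.2599.
Order-2 term: −1/720 · (0.00105196 − 0.00144547) = 5.46542e-07.
After k=2: 94.2599.
Order-3 term: 1/30240 · (1.23654e-06 − 1.63670e-06) = -1.32328e-11.

S_3 ≈ 94.2599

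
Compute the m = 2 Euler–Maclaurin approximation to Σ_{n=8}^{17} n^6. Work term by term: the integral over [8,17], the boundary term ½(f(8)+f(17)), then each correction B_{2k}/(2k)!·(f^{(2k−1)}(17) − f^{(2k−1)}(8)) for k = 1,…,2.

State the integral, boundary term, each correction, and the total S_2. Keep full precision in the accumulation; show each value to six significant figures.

S_2 ≈ 7.12129e+07

The integral term ∫_8^17 x^6 dx = 5.83202e+07.
Boundary: ½(f(8) + f(17)) = ½(262144 + 2.41376e+07) = 1.21999e+07.
Running total after boundary: 7.05201e+07.
Correction k=1: B_{2}/2! · (f^{(1)}(17) − f^{(1)}(8)) = 1/12 · (8.51914e+06 − 196608) = 693544.
Partial sum through k=1: 7.12136e+07.
Correction k=2: B_{4}/4! · (f^{(3)}(17) − f^{(3)}(8)) = −1/720 · (589560 − 61440.0) = -733.500.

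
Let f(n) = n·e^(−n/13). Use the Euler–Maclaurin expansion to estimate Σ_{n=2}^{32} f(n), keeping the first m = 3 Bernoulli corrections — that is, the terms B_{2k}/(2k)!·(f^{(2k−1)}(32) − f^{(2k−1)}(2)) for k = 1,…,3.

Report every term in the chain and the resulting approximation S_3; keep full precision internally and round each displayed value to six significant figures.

∫_2^32 x·e^(−x/13) dx evaluates to 117.291.
Boundary: ½(f(2) + f(32)) = ½(1.71481 + 2.72972) = 2.22226.
Integral + boundary = 119.513.
Order-1 term: 1/12 · (-0.124675 − 0.725496) = -0.0708475.
Partial sum through k=1: 119.443.
Order-2 term: −1/720 · (0.000271791 − 0.0144397) = 1.96776e-05.
Partial sum through k=2: 119.443.
Order-3 term: 1/30240 · (7.58167e-06 − 0.000145482) = -4.56020e-09.

S_3 ≈ 119.443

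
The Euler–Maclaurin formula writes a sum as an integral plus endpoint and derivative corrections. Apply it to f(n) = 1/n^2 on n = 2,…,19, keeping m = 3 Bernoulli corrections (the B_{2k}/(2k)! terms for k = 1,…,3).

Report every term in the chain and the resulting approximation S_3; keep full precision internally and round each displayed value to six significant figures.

S_3 ≈ 0.593707

The integral term ∫_2^19 1/x^2 dx = 0.447368.
Endpoint term: (f(2) + f(19))/2 = (0.250000 + 0.00277008)/2 = 0.126385.
So far: 0.573753.
Correction k=1: B_{2}/2! · (f^{(1)}(19) − f^{(1)}(2)) = 1/12 · (-0.000291588 − (-0.250000)) = 0.0208090.
After k=1: 0.594562.
Correction k=2: B_{4}/4! · (f^{(3)}(19) − f^{(3)}(2)) = −1/720 · (-9.69267e-06 − (-0.750000)) = -0.00104165.
After k=2: 0.593521.
Correction k=3: B_{6}/6! · (f^{(5)}(19) − f^{(5)}(2)) = 1/30240 · (-8.05485e-07 − (-5.62500)) = 0.000186012.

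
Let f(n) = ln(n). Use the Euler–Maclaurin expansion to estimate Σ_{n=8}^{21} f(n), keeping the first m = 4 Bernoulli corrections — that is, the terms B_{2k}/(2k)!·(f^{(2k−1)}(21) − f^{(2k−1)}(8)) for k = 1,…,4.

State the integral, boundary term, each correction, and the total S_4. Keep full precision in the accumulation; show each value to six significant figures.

The integral term ∫_8^21 ln(x) dx = 34.2994.
Boundary: ½(f(8) + f(21)) = ½(2.07944 + 3.04452) = 2.56198.
So far: 36.8614.
Correction k=1: B_{2}/2! · (f^{(1)}(21) − f^{(1)}(8)) = 1/12 · (0.0476190 − 0.125000) = -0.00644841.
Partial sum through k=1: 36.8550.
Correction k=2: B_{4}/4! · (f^{(3)}(21) − f^{(3)}(8)) = −1/720 · (0.000215959 − 0.00390625) = 5.12540e-06.
Partial sum through k=2: 36.8550.
Correction k=3: B_{6}/6! · (f^{(5)}(21) − f^{(5)}(8)) = 1/30240 · (5.87645e-06 − 0.000732422) = -2.40260e-08.
Partial sum through k=3: 36.8550.
Correction k=4: B_{8}/8! · (f^{(7)}(21) − f^{(7)}(8)) = −1/1209600 · (3.99758e-07 − 0.000343323) = 2.83501e-10.

S_4 ≈ 36.8550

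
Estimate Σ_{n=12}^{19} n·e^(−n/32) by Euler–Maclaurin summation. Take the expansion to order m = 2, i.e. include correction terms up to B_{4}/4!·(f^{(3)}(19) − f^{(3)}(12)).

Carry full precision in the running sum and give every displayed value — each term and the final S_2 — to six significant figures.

The integral term ∫_12^19 x·e^(−x/32) dx = 66.4273.
Boundary: ½(f(12) + f(19)) = ½(8.24747 + 10.4928) = 9.37013.
So far: 75.7974.
Correction k=1: B_{2}/2! · (f^{(1)}(19) − f^{(1)}(12)) = 1/12 · (0.224353 − 0.429556) = -0.0171003.
After k=1: 75.7803.
Correction k=2: B_{4}/4! · (f^{(3)}(19) − f^{(3)}(12)) = −1/720 · (0.00129771 − 0.00176185) = 6.44636e-07.

S_2 ≈ 75.7803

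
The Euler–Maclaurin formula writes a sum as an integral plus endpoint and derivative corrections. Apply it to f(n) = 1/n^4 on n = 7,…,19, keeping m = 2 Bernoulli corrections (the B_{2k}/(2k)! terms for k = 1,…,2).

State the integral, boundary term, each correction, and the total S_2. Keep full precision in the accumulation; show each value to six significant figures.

S_2 ≈ 0.00115480

Integral: ∫_7^19 1/x^4 dx = 0.000923219.
Boundary: ½(f(7) + f(19)) = ½(0.000416493 + 7.67336e-06) = 0.000212083.
Running total after boundary: 0.00113530.
k=1: B_{2}/(2)! × [f^{(1)}(19) − f^{(1)}(7)] = 1/12 × (-1.61544e-06 − (-0.000237996)) = 1.96984e-05.
After k=1: 0.00115500.
k=2: B_{4}/(4)! × [f^{(3)}(19) − f^{(3)}(7)] = −1/720 × (-1.34247e-07 − (-0.000145712)) = -2.02191e-07.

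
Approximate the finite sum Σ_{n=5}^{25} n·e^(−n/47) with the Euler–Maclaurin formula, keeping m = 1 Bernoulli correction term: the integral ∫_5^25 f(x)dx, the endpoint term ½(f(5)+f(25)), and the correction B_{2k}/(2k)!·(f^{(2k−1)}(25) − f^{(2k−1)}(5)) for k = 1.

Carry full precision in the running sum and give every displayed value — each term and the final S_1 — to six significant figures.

S_1 ≈ 218.871

The integral term ∫_5^25 x·e^(−x/47) dx = 209.323.
½[f(5) + f(25)] = ½[4.49540 + 14.6870] = 9.59119.
Running total after boundary: 218.915.
k=1: B_{2}/(2)! × [f^{(1)}(25) − f^{(1)}(5)] = 1/12 × (0.274990 − 0.803433) = -0.0440369.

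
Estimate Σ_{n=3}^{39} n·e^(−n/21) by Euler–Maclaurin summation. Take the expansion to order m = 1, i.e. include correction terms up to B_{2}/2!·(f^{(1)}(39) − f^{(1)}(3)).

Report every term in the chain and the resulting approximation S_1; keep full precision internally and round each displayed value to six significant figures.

S_1 ≈ 244.469

The integral term ∫_3^39 x·e^(−x/21) dx = 240.198.
½[f(3) + f(39)] = ½[2.60063 + 6.08860] = 4.34462.
Integral + boundary = 244.542.
k=1: B_{2}/(2)! × [f^{(1)}(39) − f^{(1)}(3)] = 1/12 × (-0.133815 − 0.743038) = -0.0730711.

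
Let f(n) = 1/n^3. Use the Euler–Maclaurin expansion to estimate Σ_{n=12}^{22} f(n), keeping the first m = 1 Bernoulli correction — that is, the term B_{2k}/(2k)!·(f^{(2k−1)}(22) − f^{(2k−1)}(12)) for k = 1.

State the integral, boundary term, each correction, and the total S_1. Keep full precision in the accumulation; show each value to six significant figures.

The integral term ∫_12^22 1/x^3 dx = 0.00243916.
½[f(12) + f(22)] = ½[0.000578704 + 9.39144e-05] = 0.000336309.
So far: 0.00277547.
Order-1 term: 1/12 · (-1.28065e-05 − (-0.000144676)) = 1.09891e-05.

S_1 ≈ 0.00278646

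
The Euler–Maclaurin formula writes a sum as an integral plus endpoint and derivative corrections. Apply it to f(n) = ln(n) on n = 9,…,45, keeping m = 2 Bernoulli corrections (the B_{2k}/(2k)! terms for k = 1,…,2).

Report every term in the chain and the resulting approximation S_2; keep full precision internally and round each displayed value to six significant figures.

S_2 ≈ 118.519

Integral: ∫_9^45 ln(x) dx = 115.525.
Endpoint term: (f(9) + f(45))/2 = (2.19722 + 3.80666)/2 = 3.00194.
So far: 118.527.
Correction k=1: B_{2}/2! · (f^{(1)}(45) − f^{(1)}(9)) = 1/12 · (0.0222222 − 0.111111) = -0.00740741.
Partial sum through k=1: 118.519.
Correction k=2: B_{4}/4! · (f^{(3)}(45) − f^{(3)}(9)) = −1/720 · (2.19479e-05 − 0.00274348) = 3.77991e-06.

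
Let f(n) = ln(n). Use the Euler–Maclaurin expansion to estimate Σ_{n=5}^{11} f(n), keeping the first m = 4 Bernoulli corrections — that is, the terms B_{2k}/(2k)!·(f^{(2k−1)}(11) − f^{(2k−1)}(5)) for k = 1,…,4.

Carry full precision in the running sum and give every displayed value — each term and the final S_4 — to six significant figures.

S_4 ≈ 14.3243

The integral term ∫_5^11 ln(x) dx = 12.3297.
½[f(5) + f(11)] = ½[1.60944 + 2.39790] = 2.00367.
So far: 14.3333.
Correction k=1: B_{2}/2! · (f^{(1)}(11) − f^{(1)}(5)) = 1/12 · (0.0909091 − 0.200000) = -0.00909091.
Partial sum through k=1: 14.3242.
Correction k=2: B_{4}/4! · (f^{(3)}(11) − f^{(3)}(5)) = −1/720 · (0.00150263 − 0.0160000) = 2.01352e-05.
Partial sum through k=2: 14.3243.
Correction k=3: B_{6}/6! · (f^{(5)}(11) − f^{(5)}(5)) = 1/30240 · (0.000149021 − 0.00768000) = -2.49040e-07.
Partial sum through k=3: 14.3243.
Correction k=4: B_{8}/8! · (f^{(7)}(11) − f^{(7)}(5)) = −1/1209600 · (3.69474e-05 − 0.00921600) = 7.58850e-09.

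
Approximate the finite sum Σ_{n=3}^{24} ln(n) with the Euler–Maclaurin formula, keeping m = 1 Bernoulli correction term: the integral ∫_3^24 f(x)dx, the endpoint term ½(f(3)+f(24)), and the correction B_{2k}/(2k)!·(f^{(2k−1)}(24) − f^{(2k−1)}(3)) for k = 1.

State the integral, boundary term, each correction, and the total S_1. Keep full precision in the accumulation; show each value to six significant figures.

S_1 ≈ 54.0915

Integral: ∫_3^24 ln(x) dx = 51.9775.
Boundary: ½(f(3) + f(24)) = ½(1.09861 + 3.17805) = 2.13833.
Running total after boundary: 54.1158.
Order-1 term: 1/12 · (0.0416667 − 0.333333) = -0.0243056.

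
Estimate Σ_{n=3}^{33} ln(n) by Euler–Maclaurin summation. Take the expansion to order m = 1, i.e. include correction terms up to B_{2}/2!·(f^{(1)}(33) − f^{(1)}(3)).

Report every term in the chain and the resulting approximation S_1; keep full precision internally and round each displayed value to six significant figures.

S_1 ≈ 84.3612

∫_3^33 ln(x) dx evaluates to 82.0889.
Boundary: ½(f(3) + f(33)) = ½(1.09861 + 3.49651) = 2.29756.
Running total after boundary: 84.3865.
k=1: B_{2}/(2)! × [f^{(1)}(33) − f^{(1)}(3)] = 1/12 × (0.0303030 − 0.333333) = -0.0252525.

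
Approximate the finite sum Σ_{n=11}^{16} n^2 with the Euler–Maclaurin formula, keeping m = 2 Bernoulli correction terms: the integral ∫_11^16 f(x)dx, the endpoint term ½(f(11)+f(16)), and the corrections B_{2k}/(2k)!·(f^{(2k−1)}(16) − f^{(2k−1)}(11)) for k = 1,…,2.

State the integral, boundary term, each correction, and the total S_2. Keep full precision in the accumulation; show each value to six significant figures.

Integral: ∫_11^16 x^2 dx = 921.667.
½[f(11) + f(16)] = ½[121.000 + 256.000] = 188.500.
Running total after boundary: 1110.17.
Order-1 term: 1/12 · (32.0000 − 22.0000) = 0.833333.
After k=1: 1111.00.
Order-2 term: −1/720 · (0.00000 − 0.00000) = 0.00000.

S_2 ≈ 1111.00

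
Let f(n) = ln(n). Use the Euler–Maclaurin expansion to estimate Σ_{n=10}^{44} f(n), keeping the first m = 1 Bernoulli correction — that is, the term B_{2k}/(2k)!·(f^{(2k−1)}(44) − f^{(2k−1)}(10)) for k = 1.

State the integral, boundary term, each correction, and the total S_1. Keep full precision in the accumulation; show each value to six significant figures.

Integral: ∫_10^44 ln(x) dx = 109.478.
Endpoint term: (f(10) + f(44))/2 = (2.30259 + 3.78419)/2 = 3.04339.
Integral + boundary = 112.522.
k=1: B_{2}/(2)! × [f^{(1)}(44) − f^{(1)}(10)] = 1/12 × (0.0227273 − 0.100000) = -0.00643939.

S_1 ≈ 112.515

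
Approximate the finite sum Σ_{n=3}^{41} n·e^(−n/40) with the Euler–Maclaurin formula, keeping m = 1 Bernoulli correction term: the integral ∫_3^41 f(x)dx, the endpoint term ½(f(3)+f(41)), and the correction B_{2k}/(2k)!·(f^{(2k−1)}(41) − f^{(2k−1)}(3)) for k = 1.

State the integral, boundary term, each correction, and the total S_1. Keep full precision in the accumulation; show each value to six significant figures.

Integral: ∫_3^41 x·e^(−x/40) dx = 433.218.
Boundary: ½(f(3) + f(41)) = ½(2.78323 + 14.7107) = 8.74694.
Integral + boundary = 441.965.
Order-1 term: 1/12 · (-0.00896991 − 0.858163) = -0.0722611.

S_1 ≈ 441.893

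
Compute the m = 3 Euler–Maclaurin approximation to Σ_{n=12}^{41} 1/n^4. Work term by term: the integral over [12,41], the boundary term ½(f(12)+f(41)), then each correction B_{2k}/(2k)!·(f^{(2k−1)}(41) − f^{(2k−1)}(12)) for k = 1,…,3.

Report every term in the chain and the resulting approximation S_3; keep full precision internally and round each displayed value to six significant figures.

Integral: ∫_12^41 1/x^4 dx = 0.000188065.
Boundary: ½(f(12) + f(41)) = ½(4.82253e-05 + 3.53887e-07) = 2.42896e-05.
Running total after boundary: 0.000212354.
Order-1 term: 1/12 · (-3.45256e-08 − (-1.60751e-05)) = 1.33671e-06.
Partial sum through k=1: 0.000213691.
Order-2 term: −1/720 · (-6.16161e-10 − (-3.34898e-06)) = -4.65051e-09.
Partial sum through k=2: 0.000213686.
Order-3 term: 1/30240 · (-2.05265e-11 − (-1.30238e-06)) = 4.30675e-11.

S_3 ≈ 0.000213686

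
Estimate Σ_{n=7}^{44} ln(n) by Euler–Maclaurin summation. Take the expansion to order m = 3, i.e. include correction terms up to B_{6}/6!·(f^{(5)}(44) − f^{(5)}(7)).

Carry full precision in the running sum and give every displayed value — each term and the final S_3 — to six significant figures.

Integral: ∫_7^44 ln(x) dx = 115.883.
½[f(7) + f(44)] = ½[1.94591 + 3.78419] = 2.86505.
Running total after boundary: 118.748.
Correction k=1: B_{2}/2! · (f^{(1)}(44) − f^{(1)}(7)) = 1/12 · (0.0227273 − 0.142857) = -0.0100108.
After k=1: 118.738.
Correction k=2: B_{4}/4! · (f^{(3)}(44) − f^{(3)}(7)) = −1/720 · (2.34786e-05 − 0.00583090) = 8.06587e-06.
After k=2: 118.738.
Correction k=3: B_{6}/6! · (f^{(5)}(44) − f^{(5)}(7)) = 1/30240 · (1.45528e-07 − 0.00142798) = -4.72166e-08.

S_3 ≈ 118.738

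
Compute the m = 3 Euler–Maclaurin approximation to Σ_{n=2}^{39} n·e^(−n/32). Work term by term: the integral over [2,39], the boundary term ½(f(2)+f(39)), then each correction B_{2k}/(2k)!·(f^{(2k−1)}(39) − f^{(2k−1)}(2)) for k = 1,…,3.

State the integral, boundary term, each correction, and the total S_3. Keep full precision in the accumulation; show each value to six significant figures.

S_3 ≈ 357.104

Integral: ∫_2^39 x·e^(−x/32) dx = 350.479.
½[f(2) + f(39)] = ½[1.87883 + 11.5284] = 6.70360.
So far: 357.183.
k=1: B_{2}/(2)! × [f^{(1)}(39) − f^{(1)}(2)] = 1/12 × (-0.0646624 − 0.880700) = -0.0787802.
Partial sum through k=1: 357.104.
k=2: B_{4}/(4)! × [f^{(3)}(39) − f^{(3)}(2)] = −1/720 × (0.000514196 − 0.00269485) = 3.02869e-06.
Partial sum through k=2: 357.104.
k=3: B_{6}/(6)! × [f^{(5)}(39) − f^{(5)}(2)] = 1/30240 × (1.06596e-06 − 4.42348e-06) = -1.11029e-10.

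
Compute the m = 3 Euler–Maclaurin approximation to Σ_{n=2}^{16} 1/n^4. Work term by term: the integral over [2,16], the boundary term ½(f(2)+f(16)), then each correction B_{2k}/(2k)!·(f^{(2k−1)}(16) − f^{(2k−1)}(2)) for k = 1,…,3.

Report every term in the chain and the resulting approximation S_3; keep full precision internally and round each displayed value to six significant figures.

Integral: ∫_2^16 1/x^4 dx = 0.0415853.
Boundary: ½(f(2) + f(16)) = ½(0.0625000 + 1.52588e-05) = 0.0312576.
So far: 0.0728429.
Order-1 term: 1/12 · (-3.81470e-06 − (-0.125000)) = 0.0104163.
Partial sum through k=1: 0.0832593.
Order-2 term: −1/720 · (-4.47035e-07 − (-0.937500)) = -0.00130208.
Partial sum through k=2: 0.0819572.
Order-3 term: 1/30240 · (-9.77889e-08 − (-13.1250)) = 0.000434028.

S_3 ≈ 0.0823912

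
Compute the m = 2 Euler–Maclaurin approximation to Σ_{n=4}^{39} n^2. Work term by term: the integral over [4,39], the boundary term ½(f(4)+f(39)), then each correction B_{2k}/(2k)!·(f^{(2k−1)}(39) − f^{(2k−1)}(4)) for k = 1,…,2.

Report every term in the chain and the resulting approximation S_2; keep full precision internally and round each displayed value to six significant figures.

The integral term ∫_4^39 x^2 dx = 19751.7.
Boundary: ½(f(4) + f(39)) = ½(16.0000 + 1521.00) = 768.500.
So far: 20520.2.
k=1: B_{2}/(2)! × [f^{(1)}(39) − f^{(1)}(4)] = 1/12 × (78.0000 − 8.00000) = 5.83333.
After k=1: 20526.0.
k=2: B_{4}/(4)! × [f^{(3)}(39) − f^{(3)}(4)] = −1/720 × (0.00000 − 0.00000) = 0.00000.

S_2 ≈ 20526.0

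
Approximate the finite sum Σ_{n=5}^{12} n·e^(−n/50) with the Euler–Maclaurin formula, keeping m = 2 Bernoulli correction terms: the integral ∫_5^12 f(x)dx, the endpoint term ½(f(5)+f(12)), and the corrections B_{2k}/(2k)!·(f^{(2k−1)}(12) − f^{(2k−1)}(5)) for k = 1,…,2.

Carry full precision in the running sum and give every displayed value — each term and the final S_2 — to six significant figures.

∫_5^12 x·e^(−x/50) dx evaluates to 49.7565.
Endpoint term: (f(5) + f(12))/2 = (4.52419 + 9.43953)/2 = 6.98186.
So far: 56.7384.
Correction k=1: B_{2}/2! · (f^{(1)}(12) − f^{(1)}(5)) = 1/12 · (0.597837 − 0.814354) = -0.0180430.
After k=1: 56.7203.
Correction k=2: B_{4}/4! · (f^{(3)}(12) − f^{(3)}(5)) = −1/720 · (0.000868437 − 0.00104961) = 2.51631e-07.

S_2 ≈ 56.7203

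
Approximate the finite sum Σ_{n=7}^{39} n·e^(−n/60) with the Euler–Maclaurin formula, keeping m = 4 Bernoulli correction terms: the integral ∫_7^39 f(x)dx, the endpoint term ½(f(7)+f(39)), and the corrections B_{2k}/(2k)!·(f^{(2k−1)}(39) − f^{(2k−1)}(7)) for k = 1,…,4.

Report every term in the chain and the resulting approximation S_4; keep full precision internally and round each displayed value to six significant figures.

∫_7^39 x·e^(−x/60) dx evaluates to 476.373.
Endpoint term: (f(7) + f(39))/2 = (6.22917 + 20.3598)/2 = 13.2945.
Running total after boundary: 489.667.
k=1: B_{2}/(2)! × [f^{(1)}(39) − f^{(1)}(7)] = 1/12 × (0.182716 − 0.786062) = -0.0502789.
After k=1: 489.617.
k=2: B_{4}/(4)! × [f^{(3)}(39) − f^{(3)}(7)] = −1/720 × (0.000340780 − 0.000712729) = 5.16597e-07.
After k=2: 489.617.
k=3: B_{6}/(6)! × [f^{(5)}(39) − f^{(5)}(7)] = 1/30240 × (1.75224e-07 − 3.35308e-07) = -5.29379e-12.
After k=3: 489.617.
k=4: B_{8}/(8)! × [f^{(7)}(39) − f^{(7)}(7)] = −1/1209600 × (7.10518e-11 − 1.31288e-10) = 4.97981e-17.

S_4 ≈ 489.617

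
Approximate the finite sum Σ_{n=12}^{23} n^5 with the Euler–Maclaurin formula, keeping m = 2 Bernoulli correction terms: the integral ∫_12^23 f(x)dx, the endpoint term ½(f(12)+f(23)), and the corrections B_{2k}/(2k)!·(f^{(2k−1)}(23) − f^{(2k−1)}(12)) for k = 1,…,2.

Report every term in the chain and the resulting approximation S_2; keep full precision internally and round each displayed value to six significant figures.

S_2 ≈ 2.76255e+07

∫_12^23 x^5 dx evaluates to 2.41750e+07.
Endpoint term: (f(12) + f(23))/2 = (248832 + 6.43634e+06)/2 = 3.34259e+06.
Integral + boundary = 2.75176e+07.
Correction k=1: B_{2}/2! · (f^{(1)}(23) − f^{(1)}(12)) = 1/12 · (1.39920e+06 − 103680) = 107960.
Running total after k=1: 2.76255e+07.
Correction k=2: B_{4}/4! · (f^{(3)}(23) − f^{(3)}(12)) = −1/720 · (31740.0 − 8640.00) = -32.0833.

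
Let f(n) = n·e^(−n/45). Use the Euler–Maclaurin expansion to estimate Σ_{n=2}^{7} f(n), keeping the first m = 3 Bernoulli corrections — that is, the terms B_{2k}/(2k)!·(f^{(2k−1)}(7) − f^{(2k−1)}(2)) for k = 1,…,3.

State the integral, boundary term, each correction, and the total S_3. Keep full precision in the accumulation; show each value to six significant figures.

Integral: ∫_2^7 x·e^(−x/45) dx = 20.1598.
Boundary: ½(f(2) + f(7)) = ½(1.91306 + 5.99158) = 3.95232.
Running total after boundary: 24.1121.
Order-1 term: 1/12 · (0.722793 − 0.914016) = -0.0159352.
Running total after k=1: 24.0962.
Order-2 term: −1/720 · (0.00120231 − 0.00139609) = 2.69137e-07.
Running total after k=2: 24.0962.
Order-3 term: 1/30240 · (1.01120e-06 − 1.15595e-06) = -4.78682e-12.

S_3 ≈ 24.0962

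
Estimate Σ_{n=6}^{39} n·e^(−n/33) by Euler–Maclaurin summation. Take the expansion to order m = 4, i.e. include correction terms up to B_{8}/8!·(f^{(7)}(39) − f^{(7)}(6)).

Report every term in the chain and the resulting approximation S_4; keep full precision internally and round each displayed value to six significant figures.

S_4 ≈ 352.693

∫_6^39 x·e^(−x/33) dx evaluates to 344.272.
Endpoint term: (f(6) + f(39))/2 = (5.00252 + 11.9621)/2 = 8.48231.
Integral + boundary = 352.754.
Correction k=1: B_{2}/2! · (f^{(1)}(39) − f^{(1)}(6)) = 1/12 · (-0.0557674 − 0.682161) = -0.0614941.
Partial sum through k=1: 352.693.
Correction k=2: B_{4}/4! · (f^{(3)}(39) − f^{(3)}(6)) = −1/720 · (0.000512097 − 0.00215764) = 2.28547e-06.
Partial sum through k=2: 352.693.
Correction k=3: B_{6}/6! · (f^{(5)}(39) − f^{(5)}(6)) = 1/30240 · (9.87515e-07 − 3.38739e-06) = -7.93608e-11.
Partial sum through k=3: 352.693.
Correction k=4: B_{8}/8! · (f^{(7)}(39) − f^{(7)}(6)) = −1/1209600 · (1.38180e-09 − 4.40172e-09) = 2.49662e-15.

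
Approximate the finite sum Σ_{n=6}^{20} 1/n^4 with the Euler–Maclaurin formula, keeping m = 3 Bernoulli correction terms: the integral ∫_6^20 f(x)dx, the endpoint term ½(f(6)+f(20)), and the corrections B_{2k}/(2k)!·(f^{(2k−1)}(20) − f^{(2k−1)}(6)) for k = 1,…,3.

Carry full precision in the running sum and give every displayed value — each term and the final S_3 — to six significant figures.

∫_6^20 1/x^4 dx evaluates to 0.00150154.
Endpoint term: (f(6) + f(20))/2 = (0.000771605 + 6.25000e-06)/2 = 0.000388927.
Running total after boundary: 0.00189047.
Correction k=1: B_{2}/2! · (f^{(1)}(20) − f^{(1)}(6)) = 1/12 · (-1.25000e-06 − (-0.000514403)) = 4.27628e-05.
After k=1: 0.00193323.
Correction k=2: B_{4}/4! · (f^{(3)}(20) − f^{(3)}(6)) = −1/720 · (-9.37500e-08 − (-0.000428669)) = -5.95244e-07.
After k=2: 0.00193264.
Correction k=3: B_{6}/6! · (f^{(5)}(20) − f^{(5)}(6)) = 1/30240 · (-1.31250e-08 − (-0.000666819)) = 2.20505e-08.

S_3 ≈ 0.00193266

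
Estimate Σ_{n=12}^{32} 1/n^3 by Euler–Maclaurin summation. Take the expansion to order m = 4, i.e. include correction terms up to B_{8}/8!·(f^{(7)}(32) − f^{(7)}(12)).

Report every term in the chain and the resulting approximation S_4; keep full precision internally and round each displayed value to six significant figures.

∫_12^32 1/x^3 dx evaluates to 0.00298394.
Boundary: ½(f(12) + f(32)) = ½(0.000578704 + 3.05176e-05) = 0.000304611.
Integral + boundary = 0.00328855.
Order-1 term: 1/12 · (-2.86102e-06 − (-0.000144676)) = 1.18179e-05.
Partial sum through k=1: 0.00330037.
Order-2 term: −1/720 · (-5.58794e-08 − (-2.00939e-05)) = -2.78306e-08.
Partial sum through k=2: 0.00330034.
Order-3 term: 1/30240 · (-2.29193e-09 − (-5.86071e-06)) = 1.93731e-10.
Partial sum through k=3: 0.00330034.
Order-4 term: −1/1209600 · (-1.61151e-10 − (-2.93036e-06)) = -2.42245e-12.

S_4 ≈ 0.00330034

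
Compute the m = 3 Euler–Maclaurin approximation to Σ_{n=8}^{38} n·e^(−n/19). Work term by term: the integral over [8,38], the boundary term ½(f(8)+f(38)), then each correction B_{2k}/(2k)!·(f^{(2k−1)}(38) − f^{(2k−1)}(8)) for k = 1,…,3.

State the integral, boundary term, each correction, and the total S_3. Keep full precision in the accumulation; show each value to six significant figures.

∫_8^38 x·e^(−x/19) dx evaluates to 190.142.
½[f(8) + f(38)] = ½[5.25084 + 5.14274] = 5.19679.
Integral + boundary = 195.339.
Correction k=1: B_{2}/2! · (f^{(1)}(38) − f^{(1)}(8)) = 1/12 · (-0.135335 − 0.379995) = -0.0429442.
Running total after k=1: 195.296.
Correction k=2: B_{4}/4! · (f^{(3)}(38) − f^{(3)}(8)) = −1/720 · (0.000374890 − 0.00468894) = 5.99173e-06.
Running total after k=2: 195.296.
Correction k=3: B_{6}/6! · (f^{(5)}(38) − f^{(5)}(8)) = 1/30240 · (3.11543e-06 − 2.30617e-05) = -6.59597e-10.

S_3 ≈ 195.296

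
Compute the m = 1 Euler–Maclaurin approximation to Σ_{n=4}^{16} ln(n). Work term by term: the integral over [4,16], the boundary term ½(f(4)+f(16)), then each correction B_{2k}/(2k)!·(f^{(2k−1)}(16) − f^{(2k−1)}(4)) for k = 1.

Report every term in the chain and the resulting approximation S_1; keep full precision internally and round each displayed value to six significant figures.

S_1 ≈ 28.8801

∫_4^16 ln(x) dx evaluates to 26.8162.
½[f(4) + f(16)] = ½[1.38629 + 2.77259] = 2.07944.
Integral + boundary = 28.8957.
Order-1 term: 1/12 · (0.0625000 − 0.250000) = -0.0156250.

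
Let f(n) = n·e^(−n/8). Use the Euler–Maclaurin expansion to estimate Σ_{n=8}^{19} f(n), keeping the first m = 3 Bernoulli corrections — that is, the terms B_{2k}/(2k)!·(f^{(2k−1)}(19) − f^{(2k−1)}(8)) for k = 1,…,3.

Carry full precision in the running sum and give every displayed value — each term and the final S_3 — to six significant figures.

S_3 ≈ 29.3420

∫_8^19 x·e^(−x/8) dx evaluates to 26.9974.
½[f(8) + f(19)] = ½[2.94304 + 1.76728] = 2.35516.
Integral + boundary = 29.3526.
Order-1 term: 1/12 · (-0.127895 − 0.00000) = -0.0106579.
Partial sum through k=1: 29.3419.
Order-2 term: −1/720 · (0.000908345 − 0.0114962) = 1.47054e-05.
Partial sum through k=2: 29.3420.
Order-3 term: 1/30240 · (5.96101e-05 − 0.000359257) = -9.90897e-09.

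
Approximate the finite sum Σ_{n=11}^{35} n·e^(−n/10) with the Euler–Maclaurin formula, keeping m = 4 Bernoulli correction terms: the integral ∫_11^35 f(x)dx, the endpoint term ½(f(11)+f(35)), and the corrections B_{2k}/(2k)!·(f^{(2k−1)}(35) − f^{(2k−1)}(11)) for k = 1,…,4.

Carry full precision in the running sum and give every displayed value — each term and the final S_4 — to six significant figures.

∫_11^35 x·e^(−x/10) dx evaluates to 56.3141.
½[f(11) + f(35)] = ½[3.66158 + 1.05691] = 2.35925.
Integral + boundary = 58.6734.
Order-1 term: 1/12 · (-0.0754935 − (-0.0332871)) = -0.00351720.
Partial sum through k=1: 58.6698.
Order-2 term: −1/720 · (-0.000150987 − 0.00632455) = 8.99380e-06.
Partial sum through k=2: 58.6698.
Order-3 term: 1/30240 · (4.52961e-06 − 0.000129820) = -4.14319e-09.
Partial sum through k=3: 58.6698.
Order-4 term: −1/1209600 · (1.05691e-07 − 1.96394e-06) = 1.53625e-12.

S_4 ≈ 58.6698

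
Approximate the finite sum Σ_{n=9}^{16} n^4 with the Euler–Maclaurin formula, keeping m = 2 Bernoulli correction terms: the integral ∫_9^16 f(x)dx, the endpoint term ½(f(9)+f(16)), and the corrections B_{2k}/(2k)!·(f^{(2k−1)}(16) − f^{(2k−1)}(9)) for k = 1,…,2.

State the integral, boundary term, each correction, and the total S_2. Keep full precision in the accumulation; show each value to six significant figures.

S_2 ≈ 235076

Integral: ∫_9^16 x^4 dx = 197905.
½[f(9) + f(16)] = ½[6561.00 + 65536.0] = 36048.5.
Running total after boundary: 233954.
k=1: B_{2}/(2)! × [f^{(1)}(16) − f^{(1)}(9)] = 1/12 × (16384.0 − 2916.00) = 1122.33.
Partial sum through k=1: 235076.
k=2: B_{4}/(4)! × [f^{(3)}(16) − f^{(3)}(9)] = −1/720 × (384.000 − 216.000) = -0.233333.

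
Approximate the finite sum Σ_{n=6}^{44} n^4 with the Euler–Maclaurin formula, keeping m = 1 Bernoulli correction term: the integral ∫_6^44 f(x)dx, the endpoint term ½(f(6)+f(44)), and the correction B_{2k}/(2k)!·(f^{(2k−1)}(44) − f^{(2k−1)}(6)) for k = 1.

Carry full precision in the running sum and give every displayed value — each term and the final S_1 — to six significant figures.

S_1 ≈ 3.48847e+07

∫_6^44 x^4 dx evaluates to 3.29817e+07.
Boundary: ½(f(6) + f(44)) = ½(1296.00 + 3.74810e+06) = 1.87470e+06.
Integral + boundary = 3.48564e+07.
Order-1 term: 1/12 · (340736 − 864.000) = 28322.7.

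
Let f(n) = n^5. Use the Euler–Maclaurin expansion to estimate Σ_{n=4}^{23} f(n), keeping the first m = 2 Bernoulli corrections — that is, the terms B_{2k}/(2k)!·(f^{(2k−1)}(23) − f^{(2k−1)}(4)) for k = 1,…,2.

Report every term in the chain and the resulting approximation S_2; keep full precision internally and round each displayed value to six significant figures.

Integral: ∫_4^23 x^5 dx = 2.46720e+07.
Endpoint term: (f(4) + f(23))/2 = (1024.00 + 6.43634e+06)/2 = 3.21868e+06.
So far: 2.78906e+07.
Order-1 term: 1/12 · (1.39920e+06 − 1280.00) = 116494.
After k=1: 2.80071e+07.
Order-2 term: −1/720 · (31740.0 − 960.000) = -42.7500.

S_2 ≈ 2.80071e+07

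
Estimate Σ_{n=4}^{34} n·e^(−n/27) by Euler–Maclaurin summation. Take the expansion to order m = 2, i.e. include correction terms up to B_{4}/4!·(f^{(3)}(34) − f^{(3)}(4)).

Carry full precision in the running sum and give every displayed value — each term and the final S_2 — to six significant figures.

Integral: ∫_4^34 x·e^(−x/27) dx = 254.224.
Boundary: ½(f(4) + f(34)) = ½(3.44921 + 9.65138) = 6.55030.
Running total after boundary: 260.774.
k=1: B_{2}/(2)! × [f^{(1)}(34) − f^{(1)}(4)] = 1/12 × (-0.0735944 − 0.734555) = -0.0673458.
After k=1: 260.706.
k=2: B_{4}/(4)! × [f^{(3)}(34) − f^{(3)}(4)] = −1/720 × (0.000677824 − 0.00337334) = 3.74377e-06.

S_2 ≈ 260.706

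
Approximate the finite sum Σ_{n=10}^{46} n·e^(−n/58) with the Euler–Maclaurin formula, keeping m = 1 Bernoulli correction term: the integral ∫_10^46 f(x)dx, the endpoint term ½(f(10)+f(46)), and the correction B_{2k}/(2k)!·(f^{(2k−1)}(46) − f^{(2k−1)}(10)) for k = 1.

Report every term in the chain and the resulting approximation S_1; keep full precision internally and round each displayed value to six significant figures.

Integral: ∫_10^46 x·e^(−x/58) dx = 590.283.
Endpoint term: (f(10) + f(46))/2 = (8.41631 + 20.8122)/2 = 14.6142.
Integral + boundary = 604.897.
Order-1 term: 1/12 · (0.0936080 − 0.696522) = -0.0502428.

S_1 ≈ 604.847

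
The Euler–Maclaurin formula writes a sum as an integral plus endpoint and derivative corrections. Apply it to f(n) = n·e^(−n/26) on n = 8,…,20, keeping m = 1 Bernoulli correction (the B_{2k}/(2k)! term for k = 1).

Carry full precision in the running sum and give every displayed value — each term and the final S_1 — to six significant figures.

S_1 ≈ 103.216

Integral: ∫_8^20 x·e^(−x/26) dx = 95.6753.
Endpoint term: (f(8) + f(20))/2 = (5.88113 + 9.26739)/2 = 7.57426.
Integral + boundary = 103.250.
k=1: B_{2}/(2)! × [f^{(1)}(20) − f^{(1)}(8)] = 1/12 × (0.106931 − 0.508944) = -0.0335011.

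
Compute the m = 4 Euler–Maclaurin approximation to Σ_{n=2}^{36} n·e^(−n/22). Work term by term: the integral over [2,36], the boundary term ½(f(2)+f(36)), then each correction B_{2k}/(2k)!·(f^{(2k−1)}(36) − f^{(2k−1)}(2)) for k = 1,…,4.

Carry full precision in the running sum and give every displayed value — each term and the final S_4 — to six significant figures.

S_4 ≈ 238.035

Integral: ∫_2^36 x·e^(−x/22) dx = 233.697.
½[f(2) + f(36)] = ½[1.82620 + 7.00872] = 4.41746.
Running total after boundary: 238.114.
Order-1 term: 1/12 · (-0.123892 − 0.830092) = -0.0794986.
Running total after k=1: 238.035.
Order-2 term: −1/720 · (0.000548516 − 0.00548821) = 6.86068e-06.
Running total after k=2: 238.035.
Order-3 term: 1/30240 · (2.79547e-06 − 1.91350e-05) = -5.40329e-10.
Running total after k=3: 238.035.
Order-4 term: −1/1209600 · (9.21000e-09 − 5.56421e-08) = 3.83863e-14.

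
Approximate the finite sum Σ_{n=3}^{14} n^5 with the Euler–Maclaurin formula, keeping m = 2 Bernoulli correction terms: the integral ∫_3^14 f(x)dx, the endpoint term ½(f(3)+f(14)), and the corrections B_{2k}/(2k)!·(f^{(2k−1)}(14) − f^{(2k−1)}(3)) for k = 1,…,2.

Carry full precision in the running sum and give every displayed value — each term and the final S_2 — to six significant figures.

∫_3^14 x^5 dx evaluates to 1.25480e+06.
½[f(3) + f(14)] = ½[243.000 + 537824] = 269034.
So far: 1.52383e+06.
k=1: B_{2}/(2)! × [f^{(1)}(14) − f^{(1)}(3)] = 1/12 × (192080 − 405.000) = 15972.9.
After k=1: 1.53981e+06.
k=2: B_{4}/(4)! × [f^{(3)}(14) − f^{(3)}(3)] = −1/720 × (11760.0 − 540.000) = -15.5833.

S_2 ≈ 1.53979e+06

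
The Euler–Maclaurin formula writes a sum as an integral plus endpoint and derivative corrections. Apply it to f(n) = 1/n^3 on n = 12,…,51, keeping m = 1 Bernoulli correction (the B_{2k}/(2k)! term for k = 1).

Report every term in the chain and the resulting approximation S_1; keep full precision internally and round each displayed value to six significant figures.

S_1 ≈ 0.00358513

∫_12^51 1/x^3 dx evaluates to 0.00327999.
½[f(12) + f(51)] = ½[0.000578704 + 7.53858e-06] = 0.000293121.
Running total after boundary: 0.00357311.
Order-1 term: 1/12 · (-4.43446e-07 − (-0.000144676)) = 1.20194e-05.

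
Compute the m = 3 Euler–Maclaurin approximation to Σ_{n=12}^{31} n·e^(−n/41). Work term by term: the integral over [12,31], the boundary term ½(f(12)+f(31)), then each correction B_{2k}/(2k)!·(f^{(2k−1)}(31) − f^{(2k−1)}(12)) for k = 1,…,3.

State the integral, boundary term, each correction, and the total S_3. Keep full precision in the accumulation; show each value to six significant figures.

Integral: ∫_12^31 x·e^(−x/41) dx = 235.671.
Endpoint term: (f(12) + f(31))/2 = (8.95510 + 14.5543)/2 = 11.7547.
Running total after boundary: 247.426.
Order-1 term: 1/12 · (0.114511 − 0.527842) = -0.0344442.
After k=1: 247.391.
Order-2 term: −1/720 · (0.000626711 − 0.00120188) = 7.98845e-07.
After k=2: 247.391.
Order-3 term: 1/30240 · (7.05117e-07 − 1.24316e-06) = -1.77925e-11.

S_3 ≈ 247.391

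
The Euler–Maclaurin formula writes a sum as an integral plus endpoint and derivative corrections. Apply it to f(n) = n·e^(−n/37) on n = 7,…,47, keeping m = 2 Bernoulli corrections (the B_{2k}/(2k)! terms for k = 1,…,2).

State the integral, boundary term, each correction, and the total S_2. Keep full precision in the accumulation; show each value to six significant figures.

Integral: ∫_7^47 x·e^(−x/37) dx = 474.793.
Boundary: ½(f(7) + f(47)) = ½(5.79341 + 13.1955) = 9.49446.
So far: 484.287.
k=1: B_{2}/(2)! × [f^{(1)}(47) − f^{(1)}(7)] = 1/12 × (-0.0758799 − 0.671051) = -0.0622443.
Running total after k=1: 484.225.
k=2: B_{4}/(4)! × [f^{(3)}(47) − f^{(3)}(7)] = −1/720 × (0.000354735 − 0.00169928) = 1.86742e-06.

S_2 ≈ 484.225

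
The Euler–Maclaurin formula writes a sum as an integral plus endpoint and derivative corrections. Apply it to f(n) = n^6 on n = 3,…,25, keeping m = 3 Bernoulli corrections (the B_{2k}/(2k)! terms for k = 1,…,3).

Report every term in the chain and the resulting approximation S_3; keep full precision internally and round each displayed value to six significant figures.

S_3 ≈ 9.98881e+08

The integral term ∫_3^25 x^6 dx = 8.71930e+08.
Boundary: ½(f(3) + f(25)) = ½(729.000 + 2.44141e+08) = 1.22071e+08.
Running total after boundary: 9.94001e+08.
k=1: B_{2}/(2)! × [f^{(1)}(25) − f^{(1)}(3)] = 1/12 × (5.85938e+07 − 1458.00) = 4.88269e+06.
After k=1: 9.98884e+08.
k=2: B_{4}/(4)! × [f^{(3)}(25) − f^{(3)}(3)] = −1/720 × (1.87500e+06 − 3240.00) = -2599.67.
After k=2: 9.98881e+08.
k=3: B_{6}/(6)! × [f^{(5)}(25) − f^{(5)}(3)] = 1/30240 × (18000.0 − 2160.00) = 0.523810.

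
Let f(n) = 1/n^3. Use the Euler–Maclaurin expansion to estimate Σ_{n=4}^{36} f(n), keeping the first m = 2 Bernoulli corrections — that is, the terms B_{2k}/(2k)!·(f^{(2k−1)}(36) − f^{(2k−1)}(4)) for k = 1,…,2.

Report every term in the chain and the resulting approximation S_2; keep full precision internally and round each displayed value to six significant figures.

Integral: ∫_4^36 1/x^3 dx = 0.0308642.
½[f(4) + f(36)] = ½[0.0156250 + 2.14335e-05] = 0.00782322.
So far: 0.0386874.
Order-1 term: 1/12 · (-1.78612e-06 − (-0.0117188)) = 0.000976414.
Partial sum through k=1: 0.0396638.
Order-2 term: −1/720 · (-2.75636e-08 − (-0.0146484)) = -2.03450e-05.

S_2 ≈ 0.0396435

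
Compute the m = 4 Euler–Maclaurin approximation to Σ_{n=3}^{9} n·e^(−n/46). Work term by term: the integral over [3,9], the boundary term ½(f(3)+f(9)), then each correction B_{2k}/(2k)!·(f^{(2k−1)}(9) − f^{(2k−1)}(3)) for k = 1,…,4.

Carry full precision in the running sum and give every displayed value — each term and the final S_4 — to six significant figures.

S_4 ≈ 36.3643

∫_3^9 x·e^(−x/46) dx evaluates to 31.2765.
Endpoint term: (f(3) + f(9))/2 = (2.81059 + 7.40068)/2 = 5.10564.
Running total after boundary: 36.3821.
k=1: B_{2}/(2)! × [f^{(1)}(9) − f^{(1)}(3)] = 1/12 × (0.661414 − 0.875764) = -0.0178625.
After k=1: 36.3643.
k=2: B_{4}/(4)! × [f^{(3)}(9) − f^{(3)}(3)] = −1/720 × (0.00108980 − 0.00129938) = 2.91090e-07.
After k=2: 36.3643.
k=3: B_{6}/(6)! × [f^{(5)}(9) − f^{(5)}(3)] = 1/30240 × (8.82333e-07 − 1.03255e-06) = -4.96766e-12.
After k=3: 36.3643.
k=4: B_{8}/(8)! × [f^{(7)}(9) − f^{(7)}(3)] = −1/1209600 × (5.90567e-10 − 6.85744e-10) = 7.86854e-17.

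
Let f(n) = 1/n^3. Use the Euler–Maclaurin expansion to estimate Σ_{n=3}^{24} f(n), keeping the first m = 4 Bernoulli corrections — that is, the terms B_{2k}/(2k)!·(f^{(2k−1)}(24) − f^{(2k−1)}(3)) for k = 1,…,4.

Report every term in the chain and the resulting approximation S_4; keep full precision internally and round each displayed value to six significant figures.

The integral term ∫_3^24 1/x^3 dx = 0.0546875.
Endpoint term: (f(3) + f(24))/2 = (0.0370370 + 7.23380e-05)/2 = 0.0185547.
So far: 0.0732422.
Correction k=1: B_{2}/2! · (f^{(1)}(24) − f^{(1)}(3)) = 1/12 · (-9.04225e-06 − (-0.0370370)) = 0.00308567.
Running total after k=1: 0.0763279.
Correction k=2: B_{4}/4! · (f^{(3)}(24) − f^{(3)}(3)) = −1/720 · (-3.13967e-07 − (-0.0823045)) = -0.000114311.
Running total after k=2: 0.0762135.
Correction k=3: B_{6}/6! · (f^{(5)}(24) − f^{(5)}(3)) = 1/30240 · (-2.28934e-08 − (-0.384088)) = 1.27013e-05.
Running total after k=3: 0.0762262.
Correction k=4: B_{8}/8! · (f^{(7)}(24) − f^{(7)}(3)) = −1/1209600 · (-2.86168e-09 − (-3.07270)) = -2.54026e-06.

S_4 ≈ 0.0762237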